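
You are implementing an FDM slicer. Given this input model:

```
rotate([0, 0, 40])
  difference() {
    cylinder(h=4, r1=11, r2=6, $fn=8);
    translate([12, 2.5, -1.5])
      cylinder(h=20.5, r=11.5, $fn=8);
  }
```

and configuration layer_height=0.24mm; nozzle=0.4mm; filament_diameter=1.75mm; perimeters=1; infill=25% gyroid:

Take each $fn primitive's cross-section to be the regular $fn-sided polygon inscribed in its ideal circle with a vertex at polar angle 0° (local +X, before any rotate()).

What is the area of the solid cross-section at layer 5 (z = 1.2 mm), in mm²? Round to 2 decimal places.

171.96 mm²

At z = 1.2 mm: the cone contributes a regular 8-gon of circumradius 9.500 (interpolated between r1=11 and r2=6 at t=0.300) (area = (8/2)·9.500²·sin(360°/8) = 255.27 mm²); the r=11.5 cylinder at (12, 2.5) contributes a regular 8-gon of circumradius 11.5 (area = (8/2)·11.500²·sin(360°/8) = 374.06 mm²); Taking the first minus the rest: starting from the cone (255.27 mm²), the r=11.5 cylinder at (12, 2.5) partially overlaps it — only the 83.30 mm² overlap (of its 374.06 mm²) is removed, clipping the outline — area = 171.96 mm²; (rotated 40° about Z; rotation is an isometry so areas/perimeters/island counts are preserved). Overall, the cross-section is a single solid region. Net area = 171.96 mm².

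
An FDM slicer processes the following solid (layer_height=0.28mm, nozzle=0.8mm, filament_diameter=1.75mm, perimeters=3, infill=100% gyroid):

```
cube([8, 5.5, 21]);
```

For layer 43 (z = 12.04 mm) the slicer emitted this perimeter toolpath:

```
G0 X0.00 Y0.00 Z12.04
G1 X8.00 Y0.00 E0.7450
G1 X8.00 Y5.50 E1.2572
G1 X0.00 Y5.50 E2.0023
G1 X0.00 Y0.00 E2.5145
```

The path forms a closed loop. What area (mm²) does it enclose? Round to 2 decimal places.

44.00 mm²

Apply the shoelace formula to the sequence of (X, Y) vertices; enclosed area = 44.00 mm².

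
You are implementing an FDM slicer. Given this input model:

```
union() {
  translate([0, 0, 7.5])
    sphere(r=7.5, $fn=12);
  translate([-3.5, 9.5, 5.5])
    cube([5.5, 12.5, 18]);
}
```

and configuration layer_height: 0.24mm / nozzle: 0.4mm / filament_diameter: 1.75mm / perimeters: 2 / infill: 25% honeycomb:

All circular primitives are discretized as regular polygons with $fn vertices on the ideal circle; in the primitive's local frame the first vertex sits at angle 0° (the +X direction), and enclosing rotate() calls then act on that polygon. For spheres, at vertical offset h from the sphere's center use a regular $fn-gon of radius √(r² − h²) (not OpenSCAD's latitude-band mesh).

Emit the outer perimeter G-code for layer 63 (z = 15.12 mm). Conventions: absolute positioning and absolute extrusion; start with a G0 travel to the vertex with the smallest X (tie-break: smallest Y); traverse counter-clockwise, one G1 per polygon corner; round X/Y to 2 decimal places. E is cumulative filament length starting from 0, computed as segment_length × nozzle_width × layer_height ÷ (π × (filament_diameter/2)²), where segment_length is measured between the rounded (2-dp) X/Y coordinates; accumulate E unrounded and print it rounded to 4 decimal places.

At z = 15.12 mm: the sphere does not reach this height (|z−center|=7.620 > r=7.5); the cube at (-3.5, 9.5) is present — its section is the full 5.5×12.5 rectangle; Combining (union): only the 5.5×12.5 cube at (-3.5, 9.5) is present, so the union is just that shape — 1 connected region. The outline is a single polygon with 4 vertices. Extrusion per mm of travel: 0.4 × 0.24 / (π × 0.875²) = 0.039912. Accumulating E over each segment gives final E = 1.4368.

G0 X-3.50 Y9.50 Z15.12
G1 X2.00 Y9.50 E0.2195
G1 X2.00 Y22.00 E0.7184
G1 X-3.50 Y22.00 E0.9379
G1 X-3.50 Y9.50 E1.4368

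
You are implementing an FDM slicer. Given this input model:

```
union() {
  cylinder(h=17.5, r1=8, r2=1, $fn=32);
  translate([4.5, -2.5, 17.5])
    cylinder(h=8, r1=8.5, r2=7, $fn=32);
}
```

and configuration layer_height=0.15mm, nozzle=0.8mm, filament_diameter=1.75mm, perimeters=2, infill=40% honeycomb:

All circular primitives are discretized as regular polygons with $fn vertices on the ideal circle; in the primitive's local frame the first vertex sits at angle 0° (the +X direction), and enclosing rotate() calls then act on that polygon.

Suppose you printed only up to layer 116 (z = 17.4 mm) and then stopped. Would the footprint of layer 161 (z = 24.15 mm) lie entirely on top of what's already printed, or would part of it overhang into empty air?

part overhangs

Compare the two slices. At z = 17.4: the cone: at t=0.994 of its height the radius interpolates to r₁+(r₂−r₁)t = 1.040, giving a regular 32-gon of that circumradius (area = (32/2)·1.040²·sin(360°/32) = 3.38 mm²); the cone at (4.5, -2.5) is absent (z outside [17.5, 25.5]); Combining (union): only the cone is present, so the union is just that shape — area = 3.38 mm². At z = 24.15: the cone does not reach this height (z outside [0, 17.5]); the cone at (4.5, -2.5) contributes a regular 32-gon of circumradius 7.253 (interpolated between r1=8.5 and r2=7 at t=0.831) (area = (32/2)·7.253²·sin(360°/32) = 164.21 mm²); Merging all regions: only the cone at (4.5, -2.5) is present, so the union is just that shape — area = 164.21 mm². Checking containment: at z = 24.15 the cross-section extends beyond the z = 17.4 cross-section by about 160.84 mm².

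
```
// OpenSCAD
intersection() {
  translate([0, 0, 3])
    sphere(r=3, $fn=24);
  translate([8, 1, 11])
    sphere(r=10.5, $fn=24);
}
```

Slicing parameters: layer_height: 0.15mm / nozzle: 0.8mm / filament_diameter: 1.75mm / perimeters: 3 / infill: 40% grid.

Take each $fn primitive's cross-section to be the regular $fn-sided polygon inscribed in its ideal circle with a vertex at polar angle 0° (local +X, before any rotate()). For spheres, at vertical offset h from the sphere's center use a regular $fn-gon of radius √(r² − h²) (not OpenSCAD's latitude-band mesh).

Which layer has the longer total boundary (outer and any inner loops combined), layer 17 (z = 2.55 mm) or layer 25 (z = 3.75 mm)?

Layer 17 (z = 2.55): the r=3 sphere slices to a regular 24-gon of circumradius 2.966 (√(r²−h²) with h=0.45 from center) (perimeter = 2·24·2.966·sin(180°/24) = 18.58 mm); the sphere at (8, 1): section is a regular 24-gon, circumradius = √(r²−h²) = √(10.5²−8.45²) = 6.233 (perimeter = 2·24·6.233·sin(180°/24) = 39.05 mm); After intersecting: the r=10.5 sphere at (8, 1) partially overlaps the r=3 sphere; clipping to the common part keeps 2.91 mm² — boundary = 8.34 mm. So its perimeter = 8.34 mm. Layer 25 (z = 3.75): the r=3 sphere slices to a regular 24-gon of circumradius 2.905 (√(r²−h²) with h=0.75 from center) (perimeter = 2·24·2.905·sin(180°/24) = 18.20 mm); the r=10.5 sphere at (8, 1) contributes a regular 24-gon of circumradius √(10.5²−7.25²) = 7.595 (perimeter = 2·24·7.595·sin(180°/24) = 47.59 mm); After intersecting: the r=10.5 sphere at (8, 1) partially overlaps the r=3 sphere; clipping to the common part keeps 9.19 mm² — boundary = 12.62 mm. So its perimeter = 12.62 mm. Layer 25 is larger (12.62 vs 8.34 mm).

layer 25 (z = 3.75 mm)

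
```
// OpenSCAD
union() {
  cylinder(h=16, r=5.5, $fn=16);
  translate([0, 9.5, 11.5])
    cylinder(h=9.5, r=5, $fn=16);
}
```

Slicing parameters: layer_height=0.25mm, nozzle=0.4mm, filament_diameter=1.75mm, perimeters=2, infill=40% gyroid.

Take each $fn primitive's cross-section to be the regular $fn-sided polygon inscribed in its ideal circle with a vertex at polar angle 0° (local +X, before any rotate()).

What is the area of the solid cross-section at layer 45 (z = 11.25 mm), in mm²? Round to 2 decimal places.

At z = 11.25 mm: the r=5.5 cylinder gives a regular 16-gon of circumradius 5.5 (constant along its height) (area = (16/2)·5.500²·sin(360°/16) = 92.61 mm²); the cylinder at (0, 9.5) is not intersected at this z (z outside [11.5, 21]); Taking the union: only the r=5.5 cylinder is present, so the union is just that shape — area = 92.61 mm². Overall, the cross-section is a single solid region. Net area = 92.61 mm².

92.61 mm²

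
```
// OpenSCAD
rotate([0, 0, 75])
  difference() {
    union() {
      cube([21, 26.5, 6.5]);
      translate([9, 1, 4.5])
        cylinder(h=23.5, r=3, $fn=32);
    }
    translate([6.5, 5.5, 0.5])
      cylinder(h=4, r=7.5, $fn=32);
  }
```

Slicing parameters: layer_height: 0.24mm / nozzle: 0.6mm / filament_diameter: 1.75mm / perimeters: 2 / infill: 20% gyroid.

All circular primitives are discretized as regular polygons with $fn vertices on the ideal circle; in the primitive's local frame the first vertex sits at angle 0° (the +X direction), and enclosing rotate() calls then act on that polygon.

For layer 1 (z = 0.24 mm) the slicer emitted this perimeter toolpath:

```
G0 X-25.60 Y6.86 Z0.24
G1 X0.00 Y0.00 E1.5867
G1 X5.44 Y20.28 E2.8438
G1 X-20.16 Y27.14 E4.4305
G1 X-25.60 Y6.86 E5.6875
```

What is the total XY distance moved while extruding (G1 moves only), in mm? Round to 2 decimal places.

Sum the Euclidean lengths of each G1 segment: total = 95.00 mm.

95.00 mm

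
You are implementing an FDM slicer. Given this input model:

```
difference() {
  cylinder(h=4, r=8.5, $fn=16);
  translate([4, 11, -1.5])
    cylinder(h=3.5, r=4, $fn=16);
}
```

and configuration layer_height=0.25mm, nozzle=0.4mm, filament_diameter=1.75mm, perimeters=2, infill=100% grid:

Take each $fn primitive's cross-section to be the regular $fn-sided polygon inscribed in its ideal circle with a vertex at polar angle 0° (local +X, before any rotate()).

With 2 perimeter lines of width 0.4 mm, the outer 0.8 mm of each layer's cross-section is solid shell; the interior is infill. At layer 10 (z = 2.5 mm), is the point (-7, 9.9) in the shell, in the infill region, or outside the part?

At z = 2.5 mm: the r=8.5 cylinder gives a regular 16-gon of circumradius 8.5 (constant along its height); the cylinder at (4, 11) is absent (z outside [-1.5, 2]); After the difference (first − rest): none of the subtracted shapes is present at this height, so the r=8.5 cylinder is unchanged — 1 connected region. Overall, the cross-section is a single solid region. The nearest boundary edge runs (-3.25, 7.85)→(-6.01, 6.01); distance from the point to it = 3.78 mm. The point is not inside any of the regions above, so it lies outside the cross-section (3.78 mm from the nearest boundary).

outside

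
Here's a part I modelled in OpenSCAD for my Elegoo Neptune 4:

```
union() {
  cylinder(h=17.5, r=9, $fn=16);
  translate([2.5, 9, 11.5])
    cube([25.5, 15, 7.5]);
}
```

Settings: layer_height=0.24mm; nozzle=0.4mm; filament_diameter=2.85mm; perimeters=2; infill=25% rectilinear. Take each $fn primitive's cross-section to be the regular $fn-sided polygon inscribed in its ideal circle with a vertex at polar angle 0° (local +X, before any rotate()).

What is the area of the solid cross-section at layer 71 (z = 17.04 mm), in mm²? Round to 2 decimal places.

At z = 17.04 mm: the r=9 cylinder contributes a regular 16-gon of circumradius 9 (area = (16/2)·9.000²·sin(360°/16) = 247.98 mm²); the cube at (2.5, 9) (footprint 25.5×15) is included at this height (area 382.50 mm²); Merging all regions: the 2 present regions are separate (no shared area or edge), so areas and boundary lengths simply add and each stays a separate island — area = 630.48 mm². Overall, the cross-section has 2 separate islands. Net area = 630.48 mm².

630.48 mm²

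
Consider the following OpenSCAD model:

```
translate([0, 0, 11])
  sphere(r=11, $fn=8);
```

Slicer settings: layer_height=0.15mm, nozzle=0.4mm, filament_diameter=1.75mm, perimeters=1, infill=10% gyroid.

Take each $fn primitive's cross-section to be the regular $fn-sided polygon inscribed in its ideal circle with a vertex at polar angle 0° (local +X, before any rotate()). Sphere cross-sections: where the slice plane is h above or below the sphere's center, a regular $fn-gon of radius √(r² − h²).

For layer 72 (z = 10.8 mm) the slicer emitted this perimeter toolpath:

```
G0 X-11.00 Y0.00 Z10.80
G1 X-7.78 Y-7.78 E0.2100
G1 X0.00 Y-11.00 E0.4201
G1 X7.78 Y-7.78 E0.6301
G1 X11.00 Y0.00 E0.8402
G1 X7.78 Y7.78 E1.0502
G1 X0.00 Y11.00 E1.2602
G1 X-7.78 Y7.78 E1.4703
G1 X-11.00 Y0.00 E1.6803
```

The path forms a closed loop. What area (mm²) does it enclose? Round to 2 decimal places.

Apply the shoelace formula to the sequence of (X, Y) vertices; enclosed area = 342.32 mm².

342.32 mm²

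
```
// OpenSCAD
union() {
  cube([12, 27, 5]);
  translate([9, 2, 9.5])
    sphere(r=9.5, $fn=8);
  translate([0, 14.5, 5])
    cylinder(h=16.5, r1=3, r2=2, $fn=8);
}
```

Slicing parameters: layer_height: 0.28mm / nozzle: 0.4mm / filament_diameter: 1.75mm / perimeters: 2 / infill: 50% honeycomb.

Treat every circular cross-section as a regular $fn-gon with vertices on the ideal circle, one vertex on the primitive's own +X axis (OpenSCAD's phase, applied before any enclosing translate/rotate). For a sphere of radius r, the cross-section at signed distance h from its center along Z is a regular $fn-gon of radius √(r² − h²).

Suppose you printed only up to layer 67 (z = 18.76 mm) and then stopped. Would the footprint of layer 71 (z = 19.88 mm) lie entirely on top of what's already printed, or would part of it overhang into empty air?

entirely on top

Compare the two slices. At z = 18.76: the cube does not reach this height (z outside [0, 5]); the r=9.5 sphere at (9, 2) contributes a regular 8-gon of circumradius √(9.5²−9.26²) = 2.122 (area = (8/2)·2.122²·sin(360°/8) = 12.73 mm²); the cone at (0, 14.5): at t=0.834 of its height the radius interpolates to r₁+(r₂−r₁)t = 2.166, giving a regular 8-gon of that circumradius (area = (8/2)·2.166²·sin(360°/8) = 13.27 mm²); Taking the union: the 2 present regions are separate (no shared area or edge), so areas and boundary lengths simply add and each stays a separate island — area = 26.01 mm². At z = 19.88: the cube does not reach this height (z outside [0, 5]); the sphere at (9, 2) does not reach this height (|z−center|=10.380 > r=9.5); the cone at (0, 14.5) contributes a regular 8-gon of circumradius 2.098 (interpolated between r1=3 and r2=2 at t=0.902) (area = (8/2)·2.098²·sin(360°/8) = 12.45 mm²); Merging all regions: only the cone at (0, 14.5) is present, so the union is just that shape — area = 12.45 mm². Checking containment: the cross-section at z = 19.88 is a subset of the cross-section at z = 18.76.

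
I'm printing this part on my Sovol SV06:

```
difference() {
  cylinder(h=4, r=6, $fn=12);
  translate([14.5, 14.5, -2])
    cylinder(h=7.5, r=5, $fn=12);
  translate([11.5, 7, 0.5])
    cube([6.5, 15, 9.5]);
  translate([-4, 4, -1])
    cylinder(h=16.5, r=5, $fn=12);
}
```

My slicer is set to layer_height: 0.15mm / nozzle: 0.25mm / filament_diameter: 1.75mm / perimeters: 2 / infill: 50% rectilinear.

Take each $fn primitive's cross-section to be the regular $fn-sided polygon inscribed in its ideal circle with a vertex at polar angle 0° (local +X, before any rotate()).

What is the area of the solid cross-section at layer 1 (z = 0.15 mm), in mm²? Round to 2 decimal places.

At z = 0.15 mm: the cylinder: section is a regular 12-gon, circumradius r=6 (area = (12/2)·6.000²·sin(360°/12) = 108.00 mm²); the cylinder at (14.5, 14.5): section is a regular 12-gon, circumradius r=5 (area = (12/2)·5.000²·sin(360°/12) = 75.00 mm²); the cube at (11.5, 7) is absent (z outside [0.5, 10]); the r=5 cylinder at (-4, 4) contributes a regular 12-gon of circumradius 5 (area = (12/2)·5.000²·sin(360°/12) = 75.00 mm²); After the difference (first − rest): starting from the r=6 cylinder (108.00 mm²), the r=5 cylinder at (14.5, 14.5) misses the remaining region (no effect); the r=5 cylinder at (-4, 4) partially overlaps it — only the 32.62 mm² overlap (of its 75.00 mm²) is removed, clipping the outline — area = 75.38 mm². Overall, the cross-section is a single solid region. Net area = 75.38 mm².

75.38 mm²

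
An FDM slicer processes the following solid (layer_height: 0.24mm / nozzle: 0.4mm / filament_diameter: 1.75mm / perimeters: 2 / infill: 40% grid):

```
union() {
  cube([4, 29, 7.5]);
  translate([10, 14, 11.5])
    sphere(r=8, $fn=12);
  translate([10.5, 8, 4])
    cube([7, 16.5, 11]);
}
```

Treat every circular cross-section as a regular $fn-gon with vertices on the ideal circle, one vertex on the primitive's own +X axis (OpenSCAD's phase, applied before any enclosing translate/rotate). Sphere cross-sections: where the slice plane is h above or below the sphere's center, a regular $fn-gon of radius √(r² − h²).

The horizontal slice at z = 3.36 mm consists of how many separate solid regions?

At z = 3.36 mm: the cube is present — its section is the full 4×29 rectangle; the sphere at (10, 14) is absent (|z−center|=8.140 > r=8); the cube at (10.5, 8) does not reach this height (z outside [4, 15]); Merging all regions: only the 4×29 cube is present, so the union is just that shape — 1 connected region. The result has 1 disconnected region.

1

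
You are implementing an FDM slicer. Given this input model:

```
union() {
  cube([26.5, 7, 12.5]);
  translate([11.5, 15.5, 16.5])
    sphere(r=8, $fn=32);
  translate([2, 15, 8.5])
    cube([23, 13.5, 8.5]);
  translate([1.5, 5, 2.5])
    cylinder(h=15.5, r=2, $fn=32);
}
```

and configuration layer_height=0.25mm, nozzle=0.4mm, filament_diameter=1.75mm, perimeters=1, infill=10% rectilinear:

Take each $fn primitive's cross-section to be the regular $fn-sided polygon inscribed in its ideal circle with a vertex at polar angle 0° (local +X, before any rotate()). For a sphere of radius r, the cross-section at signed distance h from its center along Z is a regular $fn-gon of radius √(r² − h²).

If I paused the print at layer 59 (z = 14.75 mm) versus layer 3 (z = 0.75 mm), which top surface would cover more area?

Layer 59 (z = 14.75): the cube is absent (z outside [0, 12.5]); the sphere at (11.5, 15.5): section is a regular 32-gon, circumradius = √(r²−h²) = √(8²−1.75²) = 7.806 (area = (32/2)·7.806²·sin(360°/32) = 190.21 mm²); the 23×13.5 cube at (2, 15) contributes its full rectangle (area 310.50 mm²); the r=2 cylinder at (1.5, 5) contributes a regular 32-gon of circumradius 2 (area = (32/2)·2.000²·sin(360°/32) = 12.49 mm²); Merging all regions: the regions partially overlap — summed areas 513.20 mm² minus the doubly-counted overlap 102.89 mm² gives 410.31 mm² — area = 410.31 mm². So its area = 410.31 mm². Layer 3 (z = 0.75): the 26.5×7 cube contributes its full rectangle (area 185.50 mm²); the sphere at (11.5, 15.5) is not intersected at this z (|z−center|=15.750 > r=8); the cube at (2, 15) is absent (z outside [8.5, 17]); the cylinder at (1.5, 5) does not reach this height (z outside [2.5, 18]); Taking the union: only the 26.5×7 cube is present, so the union is just that shape — area = 185.50 mm². So its area = 185.50 mm². Layer 59 is larger (410.31 vs 185.50 mm²).

layer 59 (z = 14.75 mm)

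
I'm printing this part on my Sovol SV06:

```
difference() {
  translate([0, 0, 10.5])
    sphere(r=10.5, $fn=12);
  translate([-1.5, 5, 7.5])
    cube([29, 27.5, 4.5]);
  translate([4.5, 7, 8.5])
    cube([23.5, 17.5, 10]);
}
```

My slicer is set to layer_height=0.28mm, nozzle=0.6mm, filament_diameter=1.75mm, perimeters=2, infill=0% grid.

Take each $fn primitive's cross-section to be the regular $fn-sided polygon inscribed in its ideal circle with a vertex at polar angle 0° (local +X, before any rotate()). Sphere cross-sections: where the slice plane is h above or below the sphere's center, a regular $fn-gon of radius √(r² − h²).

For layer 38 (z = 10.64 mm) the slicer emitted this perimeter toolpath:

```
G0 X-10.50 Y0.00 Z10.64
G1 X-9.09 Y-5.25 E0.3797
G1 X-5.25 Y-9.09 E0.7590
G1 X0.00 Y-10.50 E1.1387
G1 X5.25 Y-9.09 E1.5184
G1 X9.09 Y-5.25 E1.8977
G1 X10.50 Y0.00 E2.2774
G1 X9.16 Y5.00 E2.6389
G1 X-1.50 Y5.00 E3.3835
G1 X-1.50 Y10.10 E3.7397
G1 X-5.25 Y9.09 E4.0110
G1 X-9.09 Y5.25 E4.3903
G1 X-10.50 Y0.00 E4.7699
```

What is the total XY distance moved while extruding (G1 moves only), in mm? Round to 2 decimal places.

68.29 mm

Sum the Euclidean lengths of each G1 segment: total = 68.29 mm.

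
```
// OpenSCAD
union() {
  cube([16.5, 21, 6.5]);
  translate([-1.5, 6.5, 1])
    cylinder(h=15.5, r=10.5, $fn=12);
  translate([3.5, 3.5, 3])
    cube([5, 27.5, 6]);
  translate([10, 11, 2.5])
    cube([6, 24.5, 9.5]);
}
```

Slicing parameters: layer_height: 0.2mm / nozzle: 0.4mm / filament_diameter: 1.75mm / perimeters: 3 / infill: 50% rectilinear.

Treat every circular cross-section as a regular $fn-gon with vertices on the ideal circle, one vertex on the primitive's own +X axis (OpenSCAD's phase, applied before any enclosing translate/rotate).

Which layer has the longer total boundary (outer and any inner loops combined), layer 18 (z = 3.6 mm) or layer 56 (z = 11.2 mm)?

Layer 18 (z = 3.6): the cube is present — its section is the full 16.5×21 rectangle (perimeter 75.00 mm); the cylinder at (-1.5, 6.5): section is a regular 12-gon, circumradius r=10.5 (perimeter = 2·12·10.500·sin(180°/12) = 65.22 mm); the cube at (3.5, 3.5) (footprint 5×27.5) is included at this height (perimeter 65.00 mm); the cube at (10, 11) is present — its section is the full 6×24.5 rectangle (perimeter 61.00 mm); Taking the union: the regions partially overlap (shared area 267.01 mm²), so the edge portions inside another operand are dropped and the merged outline is re-measured after clipping — boundary = 144.33 mm. So its perimeter = 144.33 mm. Layer 56 (z = 11.2): the cube does not reach this height (z outside [0, 6.5]); the cylinder at (-1.5, 6.5): section is a regular 12-gon, circumradius r=10.5 (perimeter = 2·12·10.500·sin(180°/12) = 65.22 mm); the cube at (3.5, 3.5) is not intersected at this z (z outside [3, 9]); the cube at (10, 11) (footprint 6×24.5) is included at this height (perimeter 61.00 mm); Taking the union: the 2 present regions are separate (no shared area or edge), so areas and boundary lengths simply add and each stays a separate island — boundary = 126.22 mm. So its perimeter = 126.22 mm. Layer 18 is larger (144.33 vs 126.22 mm).

layer 18 (z = 3.6 mm)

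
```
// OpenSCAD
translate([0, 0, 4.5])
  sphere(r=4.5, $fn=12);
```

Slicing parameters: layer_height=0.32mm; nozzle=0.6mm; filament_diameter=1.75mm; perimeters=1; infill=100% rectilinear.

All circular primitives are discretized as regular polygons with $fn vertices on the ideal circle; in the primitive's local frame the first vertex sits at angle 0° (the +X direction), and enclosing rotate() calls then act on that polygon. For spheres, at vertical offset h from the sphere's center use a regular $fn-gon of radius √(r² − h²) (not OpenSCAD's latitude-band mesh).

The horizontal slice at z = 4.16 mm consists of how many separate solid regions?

1

At z = 4.16 mm: the r=4.5 sphere contributes a regular 12-gon of circumradius √(4.5²−0.34²) = 4.487. The result has 1 disconnected region.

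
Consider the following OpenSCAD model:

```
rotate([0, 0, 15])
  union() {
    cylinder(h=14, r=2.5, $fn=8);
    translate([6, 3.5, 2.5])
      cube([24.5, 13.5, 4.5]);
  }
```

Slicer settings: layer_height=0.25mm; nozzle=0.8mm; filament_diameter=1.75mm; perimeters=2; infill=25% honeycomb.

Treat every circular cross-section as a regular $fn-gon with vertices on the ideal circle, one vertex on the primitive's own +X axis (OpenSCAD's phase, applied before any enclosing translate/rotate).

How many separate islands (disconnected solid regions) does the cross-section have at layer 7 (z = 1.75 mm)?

1

At z = 1.75 mm: the cylinder: section is a regular 8-gon, circumradius r=2.5; the cube at (6, 3.5) is absent (z outside [2.5, 7]); Combining (union): only the r=2.5 cylinder is present, so the union is just that shape — 1 connected region; (whole slice rotated 15° about Z — lengths, areas and connectivity unchanged). Overall, the cross-section is a single solid region. Island count = 1.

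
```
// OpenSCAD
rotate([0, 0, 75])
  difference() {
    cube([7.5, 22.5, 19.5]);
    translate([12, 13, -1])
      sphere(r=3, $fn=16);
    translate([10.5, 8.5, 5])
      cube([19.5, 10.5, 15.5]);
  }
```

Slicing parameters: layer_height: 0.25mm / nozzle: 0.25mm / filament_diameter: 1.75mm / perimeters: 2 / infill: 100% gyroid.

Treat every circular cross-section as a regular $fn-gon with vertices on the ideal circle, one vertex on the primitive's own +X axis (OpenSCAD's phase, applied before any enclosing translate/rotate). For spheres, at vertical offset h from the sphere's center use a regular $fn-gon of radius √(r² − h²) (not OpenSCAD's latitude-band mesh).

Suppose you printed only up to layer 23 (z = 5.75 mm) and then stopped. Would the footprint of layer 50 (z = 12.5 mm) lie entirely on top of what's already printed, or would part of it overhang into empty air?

entirely on top

Compare the two slices. At z = 5.75: the cube is present — its section is the full 7.5×22.5 rectangle (area 168.75 mm²); the sphere at (12, 13) does not reach this height (|z−center|=6.750 > r=3); the cube at (10.5, 8.5) is present — its section is the full 19.5×10.5 rectangle (area 204.75 mm²); Taking the first minus the rest: starting from the 7.5×22.5 cube (168.75 mm²), the 19.5×10.5 cube at (10.5, 8.5) misses the remaining region (no effect) — area = 168.75 mm²; (whole slice rotated 75° about Z — lengths, areas and connectivity unchanged). At z = 12.5: the cube is present — its section is the full 7.5×22.5 rectangle (area 168.75 mm²); the sphere at (12, 13) does not reach this height (|z−center|=13.500 > r=3); the 19.5×10.5 cube at (10.5, 8.5) contributes its full rectangle (area 204.75 mm²); After the difference (first − rest): starting from the 7.5×22.5 cube (168.75 mm²), the 19.5×10.5 cube at (10.5, 8.5) misses the remaining region (no effect) — area = 168.75 mm²; (rotated 75° about Z; rotation is an isometry so areas/perimeters/island counts are preserved). Checking containment: the cross-section at z = 12.5 is a subset of the cross-section at z = 5.75.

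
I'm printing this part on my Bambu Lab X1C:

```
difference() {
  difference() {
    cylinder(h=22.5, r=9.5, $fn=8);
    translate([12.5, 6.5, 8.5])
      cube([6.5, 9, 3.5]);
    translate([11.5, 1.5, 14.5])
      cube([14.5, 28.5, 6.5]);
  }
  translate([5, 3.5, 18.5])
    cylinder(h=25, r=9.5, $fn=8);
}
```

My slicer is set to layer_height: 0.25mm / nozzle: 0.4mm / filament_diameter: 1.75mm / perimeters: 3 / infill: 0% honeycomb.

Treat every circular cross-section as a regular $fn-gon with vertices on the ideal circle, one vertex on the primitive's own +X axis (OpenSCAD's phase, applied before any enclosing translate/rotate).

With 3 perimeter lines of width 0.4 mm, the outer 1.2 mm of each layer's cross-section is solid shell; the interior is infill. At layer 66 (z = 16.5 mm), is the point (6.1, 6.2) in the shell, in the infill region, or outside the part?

At z = 16.5 mm: the r=9.5 cylinder contributes a regular 8-gon of circumradius 9.5; the cube at (12.5, 6.5) is absent (z outside [8.5, 12]); the cube at (11.5, 1.5) (footprint 14.5×28.5) is included at this height; Subtracting the remaining from the first: starting from the r=9.5 cylinder, the 14.5×28.5 cube at (11.5, 1.5) misses the remaining region (no effect) — 1 connected region; the cylinder at (5, 3.5) is not intersected at this z (z outside [18.5, 43.5]); Subtracting the remaining from the first: none of the subtracted shapes is present at this height, so that combined region is unchanged — 1 connected region. Overall, the cross-section is a single solid region. The nearest boundary edge runs (0.00, 9.50)→(6.72, 6.72); distance from the point to it = 0.71 mm. The point is inside the cross-section, 0.71 mm from the nearest boundary — within the 1.2 mm shell band (3 × 0.4).

shell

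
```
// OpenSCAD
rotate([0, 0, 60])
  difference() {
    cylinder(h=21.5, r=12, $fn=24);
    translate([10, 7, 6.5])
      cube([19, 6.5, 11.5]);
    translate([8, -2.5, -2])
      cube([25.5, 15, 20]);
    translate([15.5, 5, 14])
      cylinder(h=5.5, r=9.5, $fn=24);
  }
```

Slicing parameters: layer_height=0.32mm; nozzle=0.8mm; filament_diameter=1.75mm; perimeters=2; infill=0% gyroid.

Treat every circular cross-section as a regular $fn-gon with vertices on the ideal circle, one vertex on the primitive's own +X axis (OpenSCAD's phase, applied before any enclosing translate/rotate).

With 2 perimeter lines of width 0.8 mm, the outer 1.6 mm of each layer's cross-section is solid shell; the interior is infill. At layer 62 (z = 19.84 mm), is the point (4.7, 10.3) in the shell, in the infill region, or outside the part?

At z = 19.84 mm: the cylinder: section is a regular 24-gon, circumradius r=12; the cube at (10, 7) does not reach this height (z outside [6.5, 18]); the cube at (8, -2.5) is absent (z outside [-2, 18]); the cylinder at (15.5, 5) does not reach this height (z outside [14, 19.5]); Taking the first minus the rest: none of the subtracted shapes is present at this height, so the r=12 cylinder is unchanged — 1 connected region; (rotated 60° about Z; rotation is an isometry so areas/perimeters/island counts are preserved). Overall, the cross-section is a single solid region. Undo the 60° rotation: the query point maps to (11.270, 1.080) in the un-rotated model frame. The nearest boundary edge runs (12.00, 0.00)→(11.59, 3.11); distance from the point to it = 0.58 mm. The point is inside the cross-section, 0.58 mm from the nearest boundary — within the 1.6 mm shell band (2 × 0.8).

shell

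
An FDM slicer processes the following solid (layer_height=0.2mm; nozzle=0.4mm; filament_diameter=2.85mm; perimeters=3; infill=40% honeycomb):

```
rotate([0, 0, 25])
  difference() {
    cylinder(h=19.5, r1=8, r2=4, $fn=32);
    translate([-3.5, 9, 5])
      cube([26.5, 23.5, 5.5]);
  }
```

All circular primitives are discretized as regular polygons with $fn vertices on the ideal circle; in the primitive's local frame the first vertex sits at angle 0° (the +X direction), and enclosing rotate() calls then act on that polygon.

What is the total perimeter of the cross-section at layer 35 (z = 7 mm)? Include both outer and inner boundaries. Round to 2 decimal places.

41.18 mm

At z = 7 mm: the cone contributes a regular 32-gon of circumradius 6.564 (interpolated between r1=8 and r2=4 at t=0.359) (perimeter = 2·32·6.564·sin(180°/32) = 41.18 mm); the cube at (-3.5, 9) is present — its section is the full 26.5×23.5 rectangle (perimeter 100.00 mm); Taking the first minus the rest: starting from the cone, the 26.5×23.5 cube at (-3.5, 9) misses the remaining region (no effect) — boundary = 41.18 mm; (rotated 25° about Z; rotation is an isometry so areas/perimeters/island counts are preserved). Overall, the cross-section is a single solid region. Total boundary length (outer) = 41.18 mm.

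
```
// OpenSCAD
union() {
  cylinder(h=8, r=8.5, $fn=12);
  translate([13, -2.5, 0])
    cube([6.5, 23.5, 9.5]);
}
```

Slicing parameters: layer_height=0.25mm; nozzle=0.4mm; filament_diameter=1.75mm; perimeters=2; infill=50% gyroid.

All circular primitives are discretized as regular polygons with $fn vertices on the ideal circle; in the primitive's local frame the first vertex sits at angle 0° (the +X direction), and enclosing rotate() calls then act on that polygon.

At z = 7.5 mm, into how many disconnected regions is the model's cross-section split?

2

At z = 7.5 mm: the cylinder: section is a regular 12-gon, circumradius r=8.5; the 6.5×23.5 cube at (13, -2.5) contributes its full rectangle; Combining (union): the 2 present regions are separate (no shared area or edge), so areas and boundary lengths simply add and each stays a separate island — 2 connected regions. The result has 2 disconnected regions.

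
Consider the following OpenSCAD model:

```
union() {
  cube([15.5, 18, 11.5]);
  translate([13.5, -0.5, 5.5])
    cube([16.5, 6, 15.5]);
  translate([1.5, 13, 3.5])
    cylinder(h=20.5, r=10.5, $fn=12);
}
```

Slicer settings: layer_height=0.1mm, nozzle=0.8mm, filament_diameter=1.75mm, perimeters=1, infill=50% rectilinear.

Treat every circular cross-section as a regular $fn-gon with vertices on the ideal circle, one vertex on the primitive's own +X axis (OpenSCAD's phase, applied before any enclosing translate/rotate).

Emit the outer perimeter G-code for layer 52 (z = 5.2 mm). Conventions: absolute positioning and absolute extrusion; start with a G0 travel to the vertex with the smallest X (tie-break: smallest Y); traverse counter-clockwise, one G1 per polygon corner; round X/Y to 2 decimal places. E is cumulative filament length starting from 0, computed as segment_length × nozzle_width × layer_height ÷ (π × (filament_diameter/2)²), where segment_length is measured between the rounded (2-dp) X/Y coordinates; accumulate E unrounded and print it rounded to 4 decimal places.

G0 X-9.00 Y13.00 Z5.20
G1 X-7.59 Y7.75 E0.1808
G1 X-3.75 Y3.91 E0.3614
G1 X0.00 Y2.90 E0.4906
G1 X0.00 Y0.00 E0.5870
G1 X15.50 Y0.00 E1.1026
G1 X15.50 Y18.00 E1.7013
G1 X10.66 Y18.00 E1.8622
G1 X10.59 Y18.25 E1.8709
G1 X6.75 Y22.09 E2.0515
G1 X1.50 Y23.50 E2.2323
G1 X-3.75 Y22.09 E2.4131
G1 X-7.59 Y18.25 E2.5937
G1 X-9.00 Y13.00 E2.7745

At z = 5.2 mm: the cube (footprint 15.5×18) is included at this height; the cube at (13.5, -0.5) is not intersected at this z (z outside [5.5, 21]); the cylinder at (1.5, 13): section is a regular 12-gon, circumradius r=10.5; Combining (union): the regions partially overlap (shared area 154.79 mm²), so overlapping operands fuse into one piece — 1 connected region. The outline is a single polygon with 13 vertices. Extrusion per mm of travel: 0.8 × 0.1 / (π × 0.875²) = 0.033260. Accumulating E over each segment gives final E = 2.7745.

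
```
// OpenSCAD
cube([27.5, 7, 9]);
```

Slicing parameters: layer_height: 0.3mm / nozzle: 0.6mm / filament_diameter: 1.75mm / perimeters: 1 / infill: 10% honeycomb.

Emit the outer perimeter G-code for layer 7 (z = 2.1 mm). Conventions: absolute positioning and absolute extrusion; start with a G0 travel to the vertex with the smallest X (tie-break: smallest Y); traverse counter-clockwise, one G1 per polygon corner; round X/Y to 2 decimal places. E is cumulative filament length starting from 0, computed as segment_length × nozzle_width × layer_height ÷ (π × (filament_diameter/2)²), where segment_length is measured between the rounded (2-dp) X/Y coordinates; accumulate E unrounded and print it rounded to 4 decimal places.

At z = 2.1 mm: the cube is present — its section is the full 27.5×7 rectangle. The outline is a single polygon with 4 vertices. Extrusion per mm of travel: 0.6 × 0.3 / (π × 0.875²) = 0.074835. Accumulating E over each segment gives final E = 5.1636.

G0 X0.00 Y0.00 Z2.10
G1 X27.50 Y0.00 E2.0580
G1 X27.50 Y7.00 E2.5818
G1 X0.00 Y7.00 E4.6398
G1 X0.00 Y0.00 E5.1636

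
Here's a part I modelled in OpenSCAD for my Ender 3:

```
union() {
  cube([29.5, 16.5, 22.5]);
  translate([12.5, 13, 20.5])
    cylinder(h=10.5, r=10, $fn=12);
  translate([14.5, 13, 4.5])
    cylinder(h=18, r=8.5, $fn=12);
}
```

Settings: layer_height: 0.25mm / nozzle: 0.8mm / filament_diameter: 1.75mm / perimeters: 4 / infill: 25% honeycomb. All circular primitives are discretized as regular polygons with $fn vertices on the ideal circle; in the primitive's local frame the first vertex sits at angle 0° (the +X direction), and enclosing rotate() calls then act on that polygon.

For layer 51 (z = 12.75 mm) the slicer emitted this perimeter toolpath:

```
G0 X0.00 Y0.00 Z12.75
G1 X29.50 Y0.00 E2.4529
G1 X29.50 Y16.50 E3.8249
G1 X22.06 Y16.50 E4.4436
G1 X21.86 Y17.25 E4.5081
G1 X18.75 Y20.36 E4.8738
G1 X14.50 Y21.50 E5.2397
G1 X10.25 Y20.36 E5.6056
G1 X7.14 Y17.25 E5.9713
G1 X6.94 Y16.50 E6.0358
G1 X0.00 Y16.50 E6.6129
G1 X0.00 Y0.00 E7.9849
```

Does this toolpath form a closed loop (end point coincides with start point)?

yes

Start point (G0): (0.00, 0.00). End point (last G1): the path returns to the start — closed.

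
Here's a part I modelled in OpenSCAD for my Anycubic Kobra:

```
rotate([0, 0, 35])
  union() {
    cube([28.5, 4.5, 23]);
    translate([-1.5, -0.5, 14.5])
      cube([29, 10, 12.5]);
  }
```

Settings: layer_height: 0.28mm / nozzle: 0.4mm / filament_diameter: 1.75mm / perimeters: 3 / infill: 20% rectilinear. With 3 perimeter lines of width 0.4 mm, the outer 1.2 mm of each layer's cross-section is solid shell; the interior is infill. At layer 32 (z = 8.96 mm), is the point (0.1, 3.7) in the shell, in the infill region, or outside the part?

infill

At z = 8.96 mm: the cube (footprint 28.5×4.5) is included at this height; the cube at (-1.5, -0.5) is not intersected at this z (z outside [14.5, 27]); Taking the union: only the 28.5×4.5 cube is present, so the union is just that shape — 1 connected region; (whole slice rotated 35° about Z — lengths, areas and connectivity unchanged). Overall, the cross-section is a single solid region. Undo the 35° rotation: the query point maps to (2.204, 2.974) in the un-rotated model frame. The nearest boundary edge runs (28.50, 4.50)→(0.00, 4.50); distance from the point to it = 1.53 mm. The point is inside the cross-section and 1.53 mm from the nearest boundary — more than the 1.2 mm shell width (3 × 0.4), so it's in the infill interior.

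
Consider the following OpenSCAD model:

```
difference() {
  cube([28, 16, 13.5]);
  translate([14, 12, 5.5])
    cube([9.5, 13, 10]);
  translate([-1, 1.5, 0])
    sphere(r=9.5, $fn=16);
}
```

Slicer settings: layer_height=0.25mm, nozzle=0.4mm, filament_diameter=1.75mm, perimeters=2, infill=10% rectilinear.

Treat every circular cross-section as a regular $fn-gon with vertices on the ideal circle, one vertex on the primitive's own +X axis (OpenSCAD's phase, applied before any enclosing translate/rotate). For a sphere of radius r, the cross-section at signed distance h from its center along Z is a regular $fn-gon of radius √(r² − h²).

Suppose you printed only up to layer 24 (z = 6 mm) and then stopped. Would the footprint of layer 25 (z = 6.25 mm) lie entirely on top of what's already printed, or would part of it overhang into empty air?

part overhangs

Compare the two slices. At z = 6: the 28×16 cube contributes its full rectangle (area 448.00 mm²); the cube at (14, 12) is present — its section is the full 9.5×13 rectangle (area 123.50 mm²); the r=9.5 sphere at (-1, 1.5) contributes a regular 16-gon of circumradius √(9.5²−6²) = 7.365 (area = (16/2)·7.365²·sin(360°/16) = 166.08 mm²); Taking the first minus the rest: starting from the 28×16 cube (448.00 mm²), the 9.5×13 cube at (14, 12) partially overlaps it — only the 38.00 mm² overlap (of its 123.50 mm²) is removed, clipping the outline; the r=9.5 sphere at (-1, 1.5) partially overlaps it — only the 43.58 mm² overlap (of its 166.08 mm²) is removed, clipping the outline — area = 366.42 mm². At z = 6.25: the cube (footprint 28×16) is included at this height (area 448.00 mm²); the cube at (14, 12) is present — its section is the full 9.5×13 rectangle (area 123.50 mm²); the sphere at (-1, 1.5): section is a regular 16-gon, circumradius = √(r²−h²) = √(9.5²−6.25²) = 7.155 (area = (16/2)·7.155²·sin(360°/16) = 156.71 mm²); Subtracting the remaining from the first: starting from the 28×16 cube (448.00 mm²), the 9.5×13 cube at (14, 12) partially overlaps it — only the 38.00 mm² overlap (of its 123.50 mm²) is removed, clipping the outline; the r=9.5 sphere at (-1, 1.5) partially overlaps it — only the 41.13 mm² overlap (of its 156.71 mm²) is removed, clipping the outline — area = 368.87 mm². Checking containment: at z = 6.25 the cross-section extends beyond the z = 6 cross-section by about 2.45 mm².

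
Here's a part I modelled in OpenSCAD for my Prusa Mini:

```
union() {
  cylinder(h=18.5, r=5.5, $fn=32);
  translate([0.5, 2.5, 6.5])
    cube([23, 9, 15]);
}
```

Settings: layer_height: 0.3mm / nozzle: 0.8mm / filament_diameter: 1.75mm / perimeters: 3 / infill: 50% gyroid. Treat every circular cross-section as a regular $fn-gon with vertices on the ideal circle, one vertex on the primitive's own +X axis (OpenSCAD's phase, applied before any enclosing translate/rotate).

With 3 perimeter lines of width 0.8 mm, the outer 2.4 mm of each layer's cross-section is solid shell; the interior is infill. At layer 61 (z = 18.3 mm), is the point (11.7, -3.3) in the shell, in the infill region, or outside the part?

outside

At z = 18.3 mm: the cylinder: section is a regular 32-gon, circumradius r=5.5; the 23×9 cube at (0.5, 2.5) contributes its full rectangle; Taking the union: the regions partially overlap (shared area 8.90 mm²), so overlapping operands fuse into one piece — 1 connected region. Overall, the cross-section is a single solid region. The nearest boundary edge runs (23.50, 2.50)→(4.87, 2.50); distance from the point to it = 5.80 mm. The point is not inside any of the regions above, so it lies outside the cross-section (5.80 mm from the nearest boundary).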